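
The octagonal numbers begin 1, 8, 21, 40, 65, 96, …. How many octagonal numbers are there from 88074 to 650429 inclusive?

294

The n-th octagonal number is n(3n−2).
Smallest index with value ≥ 88074: n = 172 (giving 88408).
Largest index with value ≤ 650429: n = 465 (giving 647745).
Indices 172 through 465: 294 terms.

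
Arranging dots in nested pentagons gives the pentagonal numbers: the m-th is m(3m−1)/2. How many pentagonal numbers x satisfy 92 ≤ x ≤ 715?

15

The n-th pentagonal number is n(3n−1)/2.
Smallest index with value ≥ 92: n = 8 (giving 92).
Largest index with value ≤ 715: n = 22 (giving 715).
Indices 8 through 22: 15 terms.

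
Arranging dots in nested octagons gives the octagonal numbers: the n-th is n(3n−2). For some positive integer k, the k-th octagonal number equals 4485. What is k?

39

Set n(3n−2) = 4485, giving 3n² − 2n − 4485 = 0.
So n = (2 + 232) / 6 = 234/6 = 39.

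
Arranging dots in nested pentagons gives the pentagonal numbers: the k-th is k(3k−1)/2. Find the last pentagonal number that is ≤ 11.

Solve n(3n−1)/2 ≤ 11 for integer n.
n = 2 gives 5 ≤ 11, while n = 3 gives 12 > 11; so the answer is 5.

5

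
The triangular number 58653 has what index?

342

Set n(n+1)/2 = 58653, giving n² + n − 117306 = 0.
The discriminant is 1 + 8·58653 = 469225, and √469225 = 685.
So n = (-1 + 685) / 2 = 684/2 = 342.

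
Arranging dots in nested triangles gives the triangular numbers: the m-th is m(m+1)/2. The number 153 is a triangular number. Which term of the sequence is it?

Set n(n+1)/2 = 153, giving n² + n − 306 = 0.
So n = (-1 + 35) / 2 = 34/2 = 17.
Check: 17·18/2 = 153. ✓

17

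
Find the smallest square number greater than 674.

676

Solve n² > 674 for integer n.
The largest n with value ≤ 674 is 25 (since 625 ≤ 674 < 676), so the first above is n = 26, value 676.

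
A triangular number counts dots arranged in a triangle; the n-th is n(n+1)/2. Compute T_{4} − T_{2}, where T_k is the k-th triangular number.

7

4·5/2 = 10 and 2·3/2 = 3.
Difference: 10 − 3 = 7.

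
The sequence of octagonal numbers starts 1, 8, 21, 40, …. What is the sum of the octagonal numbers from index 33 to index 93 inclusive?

775371

Σ i(3i−2) = 3Σi² − 2Σi over i = 33..93.
Σi = 4371 − 528 = 3843 and Σi² = 272459 − 11440 = 261019.
3·261019 − 2·3843 = 775371.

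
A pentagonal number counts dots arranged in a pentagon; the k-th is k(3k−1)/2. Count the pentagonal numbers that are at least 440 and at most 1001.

The n-th pentagonal number is n(3n−1)/2.
Smallest index with value ≥ 440: n = 18 (giving 477).
Largest index with value ≤ 1001: n = 26 (giving 1001).
Indices 18 through 26: 9 terms.

9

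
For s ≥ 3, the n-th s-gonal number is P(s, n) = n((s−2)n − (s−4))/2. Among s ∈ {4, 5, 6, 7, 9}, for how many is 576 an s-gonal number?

s = 4: P(4, 24) = 576. ✓
s = 5: P(5, 19) = 532 and P(5, 20) = 590; 576 is not s-gonal.
s = 6: P(6, 17) = 561 and P(6, 18) = 630; 576 is not s-gonal.
s = 7: P(7, 15) = 540 and P(7, 16) = 616; 576 is not s-gonal.
s = 9: P(9, 13) = 559 and P(9, 14) = 651; 576 is not s-gonal.
Hits: s ∈ {4} → 1.

1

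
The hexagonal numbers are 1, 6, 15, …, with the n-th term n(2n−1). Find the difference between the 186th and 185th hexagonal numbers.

Consecutive hexagonal numbers differ by 4n − 3: here 4·186 − 3 = 741.

741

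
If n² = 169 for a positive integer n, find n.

We need n² = 169, so n = √169 = 13.

13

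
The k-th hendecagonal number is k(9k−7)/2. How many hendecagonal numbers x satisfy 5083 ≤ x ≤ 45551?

The n-th hendecagonal number is n(9n−7)/2.
Smallest index with value ≥ 5083: n = 34 (giving 5083).
Largest index with value ≤ 45551: n = 101 (giving 45551).
Indices 34 through 101: 68 terms.

68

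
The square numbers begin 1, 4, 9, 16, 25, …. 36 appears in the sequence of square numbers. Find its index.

We need n² = 36, so n = √36 = 6.
Check: 6² = 36. ✓

6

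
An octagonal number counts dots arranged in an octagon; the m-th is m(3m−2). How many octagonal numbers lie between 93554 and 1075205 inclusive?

The n-th octagonal number is n(3n−2).
Smallest index with value ≥ 93554: n = 177 (giving 93633).
Largest index with value ≤ 1075205: n = 599 (giving 1075205).
Indices 177 through 599: 423 terms.

423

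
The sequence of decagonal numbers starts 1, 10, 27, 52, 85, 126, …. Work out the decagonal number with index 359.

The 359th decagonal number is n(4n−3) with n = 359.
359·(4·359 − 3) = 359·1433 = 514447.

514447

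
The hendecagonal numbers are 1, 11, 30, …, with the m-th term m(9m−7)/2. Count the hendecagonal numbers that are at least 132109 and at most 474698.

154

The n-th hendecagonal number is n(9n−7)/2.
Smallest index with value ≥ 132109: n = 172 (giving 132526).
Largest index with value ≤ 474698: n = 325 (giving 474175).
Indices 172 through 325: 154 terms.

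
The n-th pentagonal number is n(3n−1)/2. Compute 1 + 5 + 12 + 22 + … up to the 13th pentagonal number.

1183

Σ i(3i−1)/2 = (3Σi² − Σi) / 2 over i = 1..13.
Σi = 91 and Σi² = 819.
(3·819 − 1·91) / 2 = 2366/2 = 1183.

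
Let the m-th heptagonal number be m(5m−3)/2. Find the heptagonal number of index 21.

The 21st heptagonal number is n(5n−3)/2 with n = 21.
21·(5·21 − 3)/2 = 21·102/2 = 21·51 = 1071.

1071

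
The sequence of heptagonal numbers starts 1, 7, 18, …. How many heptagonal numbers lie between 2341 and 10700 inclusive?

35

The n-th heptagonal number is n(5n−3)/2.
Smallest index with value ≥ 2341: n = 31 (giving 2356).
Largest index with value ≤ 10700: n = 65 (giving 10465).
Indices 31 through 65: 35 terms.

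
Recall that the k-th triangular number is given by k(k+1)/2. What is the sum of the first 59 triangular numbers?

35990

Σ i(i+1)/2 = (Σi² + Σi) / 2 over i = 1..59.
Σi = 1770 and Σi² = 70210.
(1·70210 + 1·1770) / 2 = 71980/2 = 35990.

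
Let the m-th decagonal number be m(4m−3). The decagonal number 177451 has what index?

Set n(4n−3) = 177451, giving 4n² − 3n − 177451 = 0.
The discriminant is 9 + 16·177451 = 2839225, and √2839225 = 1685.
So n = (3 + 1685) / 8 = 1688/8 = 211.

211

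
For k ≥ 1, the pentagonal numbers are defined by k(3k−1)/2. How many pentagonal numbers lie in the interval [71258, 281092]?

The n-th pentagonal number is n(3n−1)/2.
Smallest index with value ≥ 71258: n = 219 (giving 71832).
Largest index with value ≤ 281092: n = 433 (giving 281017).
Indices 219 through 433: 215 terms.

215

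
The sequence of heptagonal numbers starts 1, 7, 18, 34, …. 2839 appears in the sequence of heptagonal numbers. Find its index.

34

Set n(5n−3)/2 = 2839, giving 5n² − 3n − 5678 = 0.
The discriminant is 9 + 40·2839 = 113569, and √113569 = 337.
So n = (3 + 337) / 10 = 340/10 = 34.
Check: 34·(5·34 − 3)/2 = 2839. ✓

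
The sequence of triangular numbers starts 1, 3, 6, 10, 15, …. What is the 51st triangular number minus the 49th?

101

51·52/2 = 1326 and 49·50/2 = 1225.
Difference: 1326 − 1225 = 101.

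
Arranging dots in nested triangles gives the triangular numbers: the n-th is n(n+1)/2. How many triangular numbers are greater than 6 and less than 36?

4

The n-th triangular number is n(n+1)/2.
Smallest index with value > 6: n = 4 (giving 10).
Largest index with value < 36: n = 7 (giving 28).
Indices 4 through 7: 4 terms.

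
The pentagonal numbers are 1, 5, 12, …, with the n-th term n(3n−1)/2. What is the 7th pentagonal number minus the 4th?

7·(3·7 − 1)/2 = 70 and 4·(3·4 − 1)/2 = 22.
Difference: 70 − 22 = 48.

48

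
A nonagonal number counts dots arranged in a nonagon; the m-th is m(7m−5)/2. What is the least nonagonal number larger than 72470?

73225

Solve n(7n−5)/2 > 72470 for integer n.
The largest n with value ≤ 72470 is 144 (since 72216 ≤ 72470 < 73225), so the first above is n = 145, value 73225.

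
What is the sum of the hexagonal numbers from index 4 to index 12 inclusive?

Σ i(2i−1) = 2Σi² − Σi over i = 4..12.
Σi = 78 − 6 = 72 and Σi² = 650 − 14 = 636.
2·636 − 1·72 = 1200.

1200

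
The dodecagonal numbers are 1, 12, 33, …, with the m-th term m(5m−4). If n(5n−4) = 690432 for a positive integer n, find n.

Set n(5n−4) = 690432, giving 5n² − 4n − 690432 = 0.
So n = (4 + 3716) / 10 = 3720/10 = 372.
Check: 372·(5·372 − 4) = 690432. ✓

372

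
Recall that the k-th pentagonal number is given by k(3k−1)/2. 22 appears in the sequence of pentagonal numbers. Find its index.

4

Set n(3n−1)/2 = 22, giving 3n² − n − 44 = 0.
The discriminant is 1 + 24·22 = 529, and √529 = 23.
So n = (1 + 23) / 6 = 24/6 = 4.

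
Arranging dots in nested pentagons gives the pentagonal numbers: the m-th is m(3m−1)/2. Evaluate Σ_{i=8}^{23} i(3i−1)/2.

Σ i(3i−1)/2 = (3Σi² − Σi) / 2 over i = 8..23.
Σi = 276 − 28 = 248 and Σi² = 4324 − 140 = 4184.
(3·4184 − 1·248) / 2 = 12304/2 = 6152.

6152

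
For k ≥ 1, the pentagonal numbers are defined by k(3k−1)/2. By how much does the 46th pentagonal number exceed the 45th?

Consecutive pentagonal numbers differ by 3n − 2: here 3·46 − 2 = 136.

136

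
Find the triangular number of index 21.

21·22/2 = 462/2 = 231.

231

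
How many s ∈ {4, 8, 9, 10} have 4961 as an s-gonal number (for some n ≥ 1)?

1

s = 4: P(4, 70) = 4900 and P(4, 71) = 5041; 4961 is not s-gonal.
s = 8: P(8, 41) = 4961. ✓
s = 9: P(9, 38) = 4959 and P(9, 39) = 5226; 4961 is not s-gonal.
s = 10: P(10, 35) = 4795 and P(10, 36) = 5076; 4961 is not s-gonal.
Hits: s ∈ {8} → 1.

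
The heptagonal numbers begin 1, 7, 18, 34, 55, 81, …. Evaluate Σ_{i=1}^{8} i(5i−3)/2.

Σ i(5i−3)/2 = (5Σi² − 3Σi) / 2 over i = 1..8.
Σi = 36 and Σi² = 204.
(5·204 − 3·36) / 2 = 912/2 = 456.

456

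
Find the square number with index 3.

The 3rd square number is n² with n = 3.
3² = 9.

9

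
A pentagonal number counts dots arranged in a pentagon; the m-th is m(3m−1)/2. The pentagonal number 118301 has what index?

Set n(3n−1)/2 = 118301, giving 3n² − n − 236602 = 0.
The discriminant is 1 + 24·118301 = 2839225, and √2839225 = 1685.
So n = (1 + 1685) / 6 = 1686/6 = 281.
Check: 281·(3·281 − 1)/2 = 118301. ✓

281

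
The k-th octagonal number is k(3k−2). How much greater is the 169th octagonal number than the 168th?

1009

Consecutive octagonal numbers differ by 6n − 5: here 6·169 − 5 = 1009.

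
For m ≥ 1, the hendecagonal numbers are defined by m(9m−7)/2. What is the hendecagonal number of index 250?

280375

250·(9·250 − 7)/2 = 250·2243/2 = 280375.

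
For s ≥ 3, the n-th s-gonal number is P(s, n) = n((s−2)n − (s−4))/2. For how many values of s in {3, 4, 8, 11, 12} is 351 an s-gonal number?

s = 3: P(3, 26) = 351. ✓
s = 4: P(4, 18) = 324 and P(4, 19) = 361; 351 is not s-gonal.
s = 8: P(8, 11) = 341 and P(8, 12) = 408; 351 is not s-gonal.
s = 11: P(11, 9) = 333 and P(11, 10) = 415; 351 is not s-gonal.
s = 12: P(12, 8) = 288 and P(12, 9) = 369; 351 is not s-gonal.
Hits: s ∈ {3} → 1.

1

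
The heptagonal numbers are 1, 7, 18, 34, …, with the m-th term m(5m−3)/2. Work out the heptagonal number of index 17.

The 17th heptagonal number is n(5n−3)/2 with n = 17.
17·(5·17 − 3)/2 = 17·82/2 = 17·41 = 697.

697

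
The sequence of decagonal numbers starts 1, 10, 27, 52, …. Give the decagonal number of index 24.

The 24th decagonal number is n(4n−3) with n = 24.
24·(4·24 − 3) = 24·93 = 2232.

2232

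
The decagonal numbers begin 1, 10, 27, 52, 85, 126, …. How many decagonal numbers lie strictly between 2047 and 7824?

21

The n-th decagonal number is n(4n−3).
Smallest index with value > 2047: n = 24 (giving 2232).
Largest index with value < 7824: n = 44 (giving 7612).
Indices 24 through 44: 21 terms.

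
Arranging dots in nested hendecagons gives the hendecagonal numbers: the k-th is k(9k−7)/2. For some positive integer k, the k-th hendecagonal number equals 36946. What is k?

91

Set n(9n−7)/2 = 36946, giving 9n² − 7n − 73892 = 0.
So n = (7 + 1631) / 18 = 1638/18 = 91.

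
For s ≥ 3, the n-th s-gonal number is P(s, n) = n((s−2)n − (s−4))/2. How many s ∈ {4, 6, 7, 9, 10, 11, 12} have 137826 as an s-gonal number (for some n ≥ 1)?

s = 4: P(4, 371) = 137641 and P(4, 372) = 138384; 137826 is not s-gonal.
s = 6: P(6, 262) = 137026 and P(6, 263) = 138075; 137826 is not s-gonal.
s = 7: P(7, 235) = 137710 and P(7, 236) = 138886; 137826 is not s-gonal.
s = 9: P(9, 198) = 136719 and P(9, 199) = 138106; 137826 is not s-gonal.
s = 10: P(10, 186) = 137826. ✓
s = 11: P(11, 175) = 137200 and P(11, 176) = 138776; 137826 is not s-gonal.
s = 12: P(12, 166) = 137116 and P(12, 167) = 138777; 137826 is not s-gonal.
Hits: s ∈ {10} → 1.

1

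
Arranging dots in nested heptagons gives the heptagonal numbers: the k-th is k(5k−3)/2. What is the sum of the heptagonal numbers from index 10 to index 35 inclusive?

35685

Σ i(5i−3)/2 = (5Σi² − 3Σi) / 2 over i = 10..35.
Σi = 630 − 45 = 585 and Σi² = 14910 − 285 = 14625.
(5·14625 − 3·585) / 2 = 71370/2 = 35685.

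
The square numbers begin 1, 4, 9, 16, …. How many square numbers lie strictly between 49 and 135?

The n-th square number is n².
Smallest index with value > 49: n = 8 (giving 64).
Largest index with value < 135: n = 11 (giving 121).
Indices 8 through 11: 4 terms.

4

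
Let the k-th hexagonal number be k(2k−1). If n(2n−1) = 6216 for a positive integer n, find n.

56

Set n(2n−1) = 6216, giving 2n² − n − 6216 = 0.
The discriminant is 1 + 8·6216 = 49729, and √49729 = 223.
So n = (1 + 223) / 4 = 224/4 = 56.
Check: 56·(2·56 − 1) = 6216. ✓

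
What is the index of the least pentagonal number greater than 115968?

279

Solve n(3n−1)/2 > 115968 for integer n.
The largest n with value ≤ 115968 is 278 (since 115787 ≤ 115968 < 116622), so the first above is n = 279, value 116622.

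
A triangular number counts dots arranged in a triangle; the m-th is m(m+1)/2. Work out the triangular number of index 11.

The 11th triangular number is n(n+1)/2 with n = 11.
11·12/2 = 132/2 = 66.

66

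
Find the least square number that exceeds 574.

576

Solve n² > 574 for integer n.
The largest n with value ≤ 574 is 23 (since 529 ≤ 574 < 576), so the first above is n = 24, value 576.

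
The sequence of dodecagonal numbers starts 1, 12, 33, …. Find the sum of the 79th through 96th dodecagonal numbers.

Σ i(5i−4) = 5Σi² − 4Σi over i = 79..96.
Σi = 4656 − 3081 = 1575 and Σi² = 299536 − 161239 = 138297.
5·138297 − 4·1575 = 685185.

685185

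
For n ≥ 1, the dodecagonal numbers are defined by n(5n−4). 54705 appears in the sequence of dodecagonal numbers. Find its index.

Set n(5n−4) = 54705, giving 5n² − 4n − 54705 = 0.
The discriminant is 16 + 20·54705 = 1094116, and √1094116 = 1046.
So n = (4 + 1046) / 10 = 1050/10 = 105.

105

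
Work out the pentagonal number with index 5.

The 5th pentagonal number is n(3n−1)/2 with n = 5.
5·(3·5 − 1)/2 = 5·14/2 = 5·7 = 35.

35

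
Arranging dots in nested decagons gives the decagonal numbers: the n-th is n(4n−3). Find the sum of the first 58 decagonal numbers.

Σ i(4i−3) = 4Σi² − 3Σi over i = 1..58.
Σi = 1711 and Σi² = 66729.
4·66729 − 3·1711 = 261783.

261783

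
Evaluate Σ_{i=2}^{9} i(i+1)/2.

164

Σ i(i+1)/2 = (Σi² + Σi) / 2 over i = 2..9.
Σi = 45 − 1 = 44 and Σi² = 285 − 1 = 284.
(1·284 + 1·44) / 2 = 328/2 = 164.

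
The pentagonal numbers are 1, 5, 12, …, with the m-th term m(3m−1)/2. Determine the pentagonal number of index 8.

8·(3·8 − 1)/2 = 8·23/2 = 92.

92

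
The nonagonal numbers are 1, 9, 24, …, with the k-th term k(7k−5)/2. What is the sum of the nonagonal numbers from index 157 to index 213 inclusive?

Σ i(7i−5)/2 = (7Σi² − 5Σi) / 2 over i = 157..213.
Σi = 22791 − 12246 = 10545 and Σi² = 3243919 − 1277666 = 1966253.
(7·1966253 − 5·10545) / 2 = 13711046/2 = 6855523.

6855523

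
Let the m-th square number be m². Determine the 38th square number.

1444

38² = 1444.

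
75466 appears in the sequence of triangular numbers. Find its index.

Set n(n+1)/2 = 75466, giving n² + n − 150932 = 0.
The discriminant is 1 + 8·75466 = 603729, and √603729 = 777.
So n = (-1 + 777) / 2 = 776/2 = 388.

388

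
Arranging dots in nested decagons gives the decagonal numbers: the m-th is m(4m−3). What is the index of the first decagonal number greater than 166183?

Solve n(4n−3) > 166183 for integer n.
The largest n with value ≤ 166183 is 204 (since 165852 ≤ 166183 < 167485), so the first above is n = 205, value 167485.

205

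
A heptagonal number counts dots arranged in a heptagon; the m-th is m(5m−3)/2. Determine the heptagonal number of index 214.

The 214th heptagonal number is n(5n−3)/2 with n = 214.
214·(5·214 − 3)/2 = 214·1067/2 = 114169.

114169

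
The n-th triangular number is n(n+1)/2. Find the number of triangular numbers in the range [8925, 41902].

155

The n-th triangular number is n(n+1)/2.
Smallest index with value ≥ 8925: n = 134 (giving 9045).
Largest index with value ≤ 41902: n = 288 (giving 41616).
Indices 134 through 288: 155 terms.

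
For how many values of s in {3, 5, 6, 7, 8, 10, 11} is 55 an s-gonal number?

2

s = 3: P(3, 10) = 55. ✓
s = 5: P(5, 6) = 51 and P(5, 7) = 70; 55 is not s-gonal.
s = 6: P(6, 5) = 45 and P(6, 6) = 66; 55 is not s-gonal.
s = 7: P(7, 5) = 55. ✓
s = 8: P(8, 4) = 40 and P(8, 5) = 65; 55 is not s-gonal.
s = 10: P(10, 4) = 52 and P(10, 5) = 85; 55 is not s-gonal.
s = 11: P(11, 3) = 30 and P(11, 4) = 58; 55 is not s-gonal.
Hits: s ∈ {3, 7} → 2.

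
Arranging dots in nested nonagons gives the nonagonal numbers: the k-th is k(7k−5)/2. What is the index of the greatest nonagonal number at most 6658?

43

Solve n(7n−5)/2 ≤ 6658 for integer n.
n = 43 gives 6364 ≤ 6658, while n = 44 gives 6666 > 6658; so the answer is index 43.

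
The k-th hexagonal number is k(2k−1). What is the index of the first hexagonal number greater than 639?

Solve n(2n−1) > 639 for integer n.
The largest n with value ≤ 639 is 18 (since 630 ≤ 639 < 703), so the first above is n = 19, value 703.

19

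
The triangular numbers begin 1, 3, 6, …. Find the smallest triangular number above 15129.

Solve n(n+1)/2 > 15129 for integer n.
The largest n with value ≤ 15129 is 173 (since 15051 ≤ 15129 < 15225), so the first above is n = 174, value 15225.

15225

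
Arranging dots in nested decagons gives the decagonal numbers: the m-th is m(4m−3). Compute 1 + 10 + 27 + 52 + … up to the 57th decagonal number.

248501

Σ i(4i−3) = 4Σi² − 3Σi over i = 1..57.
Σi = 1653 and Σi² = 63365.
4·63365 − 3·1653 = 248501.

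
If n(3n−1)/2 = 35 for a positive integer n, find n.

Set n(3n−1)/2 = 35, giving 3n² − n − 70 = 0.
So n = (1 + 29) / 6 = 30/6 = 5.

5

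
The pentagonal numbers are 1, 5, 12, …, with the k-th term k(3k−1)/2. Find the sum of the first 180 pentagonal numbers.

Σ i(3i−1)/2 = (3Σi² − Σi) / 2 over i = 1..180.
Σi = 16290 and Σi² = 1960230.
(3·1960230 − 1·16290) / 2 = 5864400/2 = 2932200.

2932200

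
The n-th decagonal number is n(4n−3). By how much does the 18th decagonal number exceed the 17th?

Consecutive decagonal numbers differ by 8n − 7: here 8·18 − 7 = 137.

137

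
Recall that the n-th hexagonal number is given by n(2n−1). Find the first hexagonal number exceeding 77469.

Solve n(2n−1) > 77469 for integer n.
The largest n with value ≤ 77469 is 197 (since 77421 ≤ 77469 < 78210), so the first above is n = 198, value 78210.

78210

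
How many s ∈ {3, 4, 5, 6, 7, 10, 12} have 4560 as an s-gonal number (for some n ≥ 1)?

2

s = 3: P(3, 95) = 4560. ✓
s = 4: P(4, 67) = 4489 and P(4, 68) = 4624; 4560 is not s-gonal.
s = 5: P(5, 55) = 4510 and P(5, 56) = 4676; 4560 is not s-gonal.
s = 6: P(6, 48) = 4560. ✓
s = 7: P(7, 43) = 4558 and P(7, 44) = 4774; 4560 is not s-gonal.
s = 10: P(10, 34) = 4522 and P(10, 35) = 4795; 4560 is not s-gonal.
s = 12: P(12, 30) = 4380 and P(12, 31) = 4681; 4560 is not s-gonal.
Hits: s ∈ {3, 6} → 2.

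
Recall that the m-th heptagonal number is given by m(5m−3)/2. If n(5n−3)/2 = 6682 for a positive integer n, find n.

Set n(5n−3)/2 = 6682, giving 5n² − 3n − 13364 = 0.
The discriminant is 9 + 40·6682 = 267289, and √267289 = 517.
So n = (3 + 517) / 10 = 520/10 = 52.
Check: 52·(5·52 − 3)/2 = 6682. ✓

52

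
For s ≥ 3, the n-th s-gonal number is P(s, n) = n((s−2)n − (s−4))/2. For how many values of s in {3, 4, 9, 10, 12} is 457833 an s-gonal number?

1

s = 3: P(3, 956) = 457446 and P(3, 957) = 458403; 457833 is not s-gonal.
s = 4: P(4, 676) = 456976 and P(4, 677) = 458329; 457833 is not s-gonal.
s = 9: P(9, 362) = 457749 and P(9, 363) = 460284; 457833 is not s-gonal.
s = 10: P(10, 338) = 455962 and P(10, 339) = 458667; 457833 is not s-gonal.
s = 12: P(12, 303) = 457833. ✓
Hits: s ∈ {12} → 1.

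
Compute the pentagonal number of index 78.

9087

The 78th pentagonal number is n(3n−1)/2 with n = 78.
78·(3·78 − 1)/2 = 78·233/2 = 9087.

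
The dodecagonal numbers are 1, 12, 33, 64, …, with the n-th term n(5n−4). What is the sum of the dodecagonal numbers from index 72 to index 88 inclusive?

Σ i(5i−4) = 5Σi² − 4Σi over i = 72..88.
Σi = 3916 − 2556 = 1360 and Σi² = 231044 − 121836 = 109208.
5·109208 − 4·1360 = 540600.

540600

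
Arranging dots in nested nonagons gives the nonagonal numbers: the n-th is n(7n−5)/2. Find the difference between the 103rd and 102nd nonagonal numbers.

Consecutive nonagonal numbers differ by 7n − 6: here 7·103 − 6 = 715.

715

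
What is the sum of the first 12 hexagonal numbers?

1222

Σ i(2i−1) = 2Σi² − Σi over i = 1..12.
Σi = 78 and Σi² = 650.
2·650 − 1·78 = 1222.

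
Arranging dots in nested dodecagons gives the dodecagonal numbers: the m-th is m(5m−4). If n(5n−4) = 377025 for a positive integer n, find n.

275

Set n(5n−4) = 377025, giving 5n² − 4n − 377025 = 0.
The discriminant is 16 + 20·377025 = 7540516, and √7540516 = 2746.
So n = (4 + 2746) / 10 = 2750/10 = 275.
Check: 275·(5·275 − 4) = 377025. ✓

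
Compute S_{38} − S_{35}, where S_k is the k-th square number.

219

38² = 1444 and 35² = 1225.
Difference: 1444 − 1225 = 219.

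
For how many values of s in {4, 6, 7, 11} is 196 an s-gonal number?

s = 4: P(4, 14) = 196. ✓
s = 6: P(6, 10) = 190 and P(6, 11) = 231; 196 is not s-gonal.
s = 7: P(7, 9) = 189 and P(7, 10) = 235; 196 is not s-gonal.
s = 11: P(11, 7) = 196. ✓
Hits: s ∈ {4, 11} → 2.

2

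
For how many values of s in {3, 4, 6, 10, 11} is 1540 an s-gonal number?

s = 3: P(3, 55) = 1540. ✓
s = 4: P(4, 39) = 1521 and P(4, 40) = 1600; 1540 is not s-gonal.
s = 6: P(6, 28) = 1540. ✓
s = 10: P(10, 20) = 1540. ✓
s = 11: P(11, 18) = 1395 and P(11, 19) = 1558; 1540 is not s-gonal.
Hits: s ∈ {3, 6, 10} → 3.

3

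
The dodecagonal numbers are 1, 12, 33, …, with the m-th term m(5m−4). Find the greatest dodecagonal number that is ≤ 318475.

Solve n(5n−4) ≤ 318475 for integer n.
n = 252 gives 316512 ≤ 318475, while n = 253 gives 319033 > 318475; so the answer is 316512.

316512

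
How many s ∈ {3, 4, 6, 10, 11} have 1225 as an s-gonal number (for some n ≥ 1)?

3

s = 3: P(3, 49) = 1225. ✓
s = 4: P(4, 35) = 1225. ✓
s = 6: P(6, 25) = 1225. ✓
s = 10: P(10, 17) = 1105 and P(10, 18) = 1242; 1225 is not s-gonal.
s = 11: P(11, 16) = 1096 and P(11, 17) = 1241; 1225 is not s-gonal.
Hits: s ∈ {3, 4, 6} → 3.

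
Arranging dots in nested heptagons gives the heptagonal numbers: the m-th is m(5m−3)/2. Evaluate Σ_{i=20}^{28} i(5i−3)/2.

Σ i(5i−3)/2 = (5Σi² − 3Σi) / 2 over i = 20..28.
Σi = 406 − 190 = 216 and Σi² = 7714 − 2470 = 5244.
(5·5244 − 3·216) / 2 = 25572/2 = 12786.

12786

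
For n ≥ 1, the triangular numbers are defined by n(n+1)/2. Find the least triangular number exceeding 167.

Solve n(n+1)/2 > 167 for integer n.
The largest n with value ≤ 167 is 17 (since 153 ≤ 167 < 171), so the first above is n = 18, value 171.

171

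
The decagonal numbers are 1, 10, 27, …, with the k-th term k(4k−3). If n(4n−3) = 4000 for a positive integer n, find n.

Set n(4n−3) = 4000, giving 4n² − 3n − 4000 = 0.
So n = (3 + 253) / 8 = 256/8 = 32.
Check: 32·(4·32 − 3) = 4000. ✓

32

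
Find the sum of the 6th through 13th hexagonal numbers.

1452

Σ i(2i−1) = 2Σi² − Σi over i = 6..13.
Σi = 91 − 15 = 76 and Σi² = 819 − 55 = 764.
2·764 − 1·76 = 1452.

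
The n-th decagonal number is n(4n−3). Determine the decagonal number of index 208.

172432

The 208th decagonal number is n(4n−3) with n = 208.
208·(4·208 − 3) = 208·829 = 172432.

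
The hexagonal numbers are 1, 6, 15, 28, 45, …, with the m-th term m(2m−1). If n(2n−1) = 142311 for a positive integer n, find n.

267

Set n(2n−1) = 142311, giving 2n² − n − 142311 = 0.
The discriminant is 1 + 8·142311 = 1138489, and √1138489 = 1067.
So n = (1 + 1067) / 4 = 1068/4 = 267.
Check: 267·(2·267 − 1) = 142311. ✓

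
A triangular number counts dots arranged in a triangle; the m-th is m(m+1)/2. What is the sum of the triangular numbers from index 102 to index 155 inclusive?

Σ i(i+1)/2 = (Σi² + Σi) / 2 over i = 102..155.
Σi = 12090 − 5151 = 6939 and Σi² = 1253330 − 348551 = 904779.
(1·904779 + 1·6939) / 2 = 911718/2 = 455859.

455859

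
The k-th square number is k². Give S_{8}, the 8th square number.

64

The 8th square number is n² with n = 8.
8² = 64.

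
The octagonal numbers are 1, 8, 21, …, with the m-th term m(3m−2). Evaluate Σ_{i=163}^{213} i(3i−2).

5421606

Σ i(3i−2) = 3Σi² − 2Σi over i = 163..213.
Σi = 22791 − 13203 = 9588 and Σi² = 3243919 − 1430325 = 1813594.
3·1813594 − 2·9588 = 5421606.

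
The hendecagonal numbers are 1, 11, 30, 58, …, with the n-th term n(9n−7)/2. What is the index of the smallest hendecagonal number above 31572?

85

Solve n(9n−7)/2 > 31572 for integer n.
The largest n with value ≤ 31572 is 84 (since 31458 ≤ 31572 < 32215), so the first above is n = 85, value 32215.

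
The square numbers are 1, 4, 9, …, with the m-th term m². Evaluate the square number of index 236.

The 236th square number is n² with n = 236.
236² = 55696.

55696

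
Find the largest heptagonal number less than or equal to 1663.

Solve n(5n−3)/2 ≤ 1663 for integer n.
n = 26 gives 1651 ≤ 1663, while n = 27 gives 1782 > 1663; so the answer is 1651.

1651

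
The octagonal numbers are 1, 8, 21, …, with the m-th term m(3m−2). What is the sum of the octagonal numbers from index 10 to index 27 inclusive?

Σ i(3i−2) = 3Σi² − 2Σi over i = 10..27.
Σi = 378 − 45 = 333 and Σi² = 6930 − 285 = 6645.
3·6645 − 2·333 = 19269.

19269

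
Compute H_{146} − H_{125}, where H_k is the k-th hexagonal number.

11361

146·(2·146 − 1) = 42486 and 125·(2·125 − 1) = 31125.
Difference: 42486 − 31125 = 11361.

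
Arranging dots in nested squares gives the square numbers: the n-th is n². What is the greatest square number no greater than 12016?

Solve n² ≤ 12016 for integer n.
n = 109 gives 11881 ≤ 12016, while n = 110 gives 12100 > 12016; so the answer is 11881.

11881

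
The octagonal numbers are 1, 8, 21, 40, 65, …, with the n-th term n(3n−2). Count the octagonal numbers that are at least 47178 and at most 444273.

260

The n-th octagonal number is n(3n−2).
Smallest index with value ≥ 47178: n = 126 (giving 47376).
Largest index with value ≤ 444273: n = 385 (giving 443905).
Indices 126 through 385: 260 terms.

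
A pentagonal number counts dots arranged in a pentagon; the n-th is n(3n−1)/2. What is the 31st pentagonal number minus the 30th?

91

Consecutive pentagonal numbers differ by 3n − 2: here 3·31 − 2 = 91.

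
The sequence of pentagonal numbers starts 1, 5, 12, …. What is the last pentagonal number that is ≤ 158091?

Solve n(3n−1)/2 ≤ 158091 for integer n.
n = 324 gives 157302 ≤ 158091, while n = 325 gives 158275 > 158091; so the answer is 157302.

157302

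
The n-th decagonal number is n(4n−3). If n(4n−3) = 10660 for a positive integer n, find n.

52

Set n(4n−3) = 10660, giving 4n² − 3n − 10660 = 0.
The discriminant is 9 + 16·10660 = 170569, and √170569 = 413.
So n = (3 + 413) / 8 = 416/8 = 52.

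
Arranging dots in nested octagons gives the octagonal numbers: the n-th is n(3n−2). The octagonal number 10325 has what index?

59

Set n(3n−2) = 10325, giving 3n² − 2n − 10325 = 0.
The discriminant is 4 + 12·10325 = 123904, and √123904 = 352.
So n = (2 + 352) / 6 = 354/6 = 59.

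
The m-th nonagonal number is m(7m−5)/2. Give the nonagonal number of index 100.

100·(7·100 − 5)/2 = 100·695/2 = 34750.

34750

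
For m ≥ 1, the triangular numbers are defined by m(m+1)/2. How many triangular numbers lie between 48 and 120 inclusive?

6

The n-th triangular number is n(n+1)/2.
Smallest index with value ≥ 48: n = 10 (giving 55).
Largest index with value ≤ 120: n = 15 (giving 120).
Indices 10 through 15: 6 terms.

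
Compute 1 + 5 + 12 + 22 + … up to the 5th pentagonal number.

Σ i(3i−1)/2 = (3Σi² − Σi) / 2 over i = 1..5.
Σi = 15 and Σi² = 55.
(3·55 − 1·15) / 2 = 150/2 = 75.

75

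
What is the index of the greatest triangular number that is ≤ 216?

20

Solve n(n+1)/2 ≤ 216 for integer n.
n = 20 gives 210 ≤ 216, while n = 21 gives 231 > 216; so the answer is index 20.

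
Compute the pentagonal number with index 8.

92

The 8th pentagonal number is n(3n−1)/2 with n = 8.
8·(3·8 − 1)/2 = 8·23/2 = 92.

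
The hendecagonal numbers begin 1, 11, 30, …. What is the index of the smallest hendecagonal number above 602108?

Solve n(9n−7)/2 > 602108 for integer n.
The largest n with value ≤ 602108 is 366 (since 601521 ≤ 602108 < 604816), so the first above is n = 367, value 604816.

367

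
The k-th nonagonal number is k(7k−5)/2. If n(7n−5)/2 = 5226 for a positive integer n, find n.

Set n(7n−5)/2 = 5226, giving 7n² − 5n − 10452 = 0.
The discriminant is 25 + 56·5226 = 292681, and √292681 = 541.
So n = (5 + 541) / 14 = 546/14 = 39.

39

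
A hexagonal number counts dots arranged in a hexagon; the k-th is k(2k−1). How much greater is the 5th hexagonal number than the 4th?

17

Consecutive hexagonal numbers differ by 4n − 3: here 4·5 − 3 = 17.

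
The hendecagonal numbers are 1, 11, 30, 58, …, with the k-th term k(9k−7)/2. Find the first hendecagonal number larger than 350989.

Solve n(9n−7)/2 > 350989 for integer n.
The largest n with value ≤ 350989 is 279 (since 349308 ≤ 350989 < 351820), so the first above is n = 280, value 351820.

351820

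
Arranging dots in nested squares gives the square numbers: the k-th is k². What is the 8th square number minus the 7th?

15

n² − (n−1)² = 2n − 1, so 8² − 7² = 2·8 − 1 = 15.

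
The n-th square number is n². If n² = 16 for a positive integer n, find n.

4

We need n² = 16, so n = √16 = 4.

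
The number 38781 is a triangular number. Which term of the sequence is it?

Set n(n+1)/2 = 38781, giving n² + n − 77562 = 0.
So n = (-1 + 557) / 2 = 556/2 = 278.
Check: 278·279/2 = 38781. ✓

278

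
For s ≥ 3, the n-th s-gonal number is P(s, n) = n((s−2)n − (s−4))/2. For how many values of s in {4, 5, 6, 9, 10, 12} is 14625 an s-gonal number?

1

s = 4: P(4, 120) = 14400 and P(4, 121) = 14641; 14625 is not s-gonal.
s = 5: P(5, 98) = 14357 and P(5, 99) = 14652; 14625 is not s-gonal.
s = 6: P(6, 85) = 14365 and P(6, 86) = 14706; 14625 is not s-gonal.
s = 9: P(9, 65) = 14625. ✓
s = 10: P(10, 60) = 14220 and P(10, 61) = 14701; 14625 is not s-gonal.
s = 12: P(12, 54) = 14364 and P(12, 55) = 14905; 14625 is not s-gonal.
Hits: s ∈ {9} → 1.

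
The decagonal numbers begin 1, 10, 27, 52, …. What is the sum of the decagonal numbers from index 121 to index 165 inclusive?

Σ i(4i−3) = 4Σi² − 3Σi over i = 121..165.
Σi = 13695 − 7260 = 6435 and Σi² = 1511015 − 583220 = 927795.
4·927795 − 3·6435 = 3691875.

3691875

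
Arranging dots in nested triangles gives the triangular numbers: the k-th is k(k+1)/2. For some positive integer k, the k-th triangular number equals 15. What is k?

Set n(n+1)/2 = 15, giving n² + n − 30 = 0.
The discriminant is 1 + 8·15 = 121, and √121 = 11.
So n = (-1 + 11) / 2 = 10/2 = 5.
Check: 5·6/2 = 15. ✓

5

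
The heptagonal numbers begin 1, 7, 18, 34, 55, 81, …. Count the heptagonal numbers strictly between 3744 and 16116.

The n-th heptagonal number is n(5n−3)/2.
Smallest index with value > 3744: n = 40 (giving 3940).
Largest index with value < 16116: n = 80 (giving 15880).
Indices 40 through 80: 41 terms.

41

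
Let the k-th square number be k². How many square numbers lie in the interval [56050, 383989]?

383

The n-th square number is n².
Smallest index with value ≥ 56050: n = 237 (giving 56169).
Largest index with value ≤ 383989: n = 619 (giving 383161).
Indices 237 through 619: 383 terms.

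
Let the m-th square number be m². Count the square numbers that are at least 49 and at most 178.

7

The n-th square number is n².
Smallest index with value ≥ 49: n = 7 (giving 49).
Largest index with value ≤ 178: n = 13 (giving 169).
Indices 7 through 13: 7 terms.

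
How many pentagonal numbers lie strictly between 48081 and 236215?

The n-th pentagonal number is n(3n−1)/2.
Smallest index with value > 48081: n = 180 (giving 48510).
Largest index with value < 236215: n = 396 (giving 235026).
Indices 180 through 396: 217 terms.

217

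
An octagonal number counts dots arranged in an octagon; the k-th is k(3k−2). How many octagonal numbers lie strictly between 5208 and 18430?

36

The n-th octagonal number is n(3n−2).
Smallest index with value > 5208: n = 43 (giving 5461).
Largest index with value < 18430: n = 78 (giving 18096).
Indices 43 through 78: 36 terms.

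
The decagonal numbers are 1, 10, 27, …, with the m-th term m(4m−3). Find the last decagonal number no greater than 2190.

Solve n(4n−3) ≤ 2190 for integer n.
n = 23 gives 2047 ≤ 2190, while n = 24 gives 2232 > 2190; so the answer is 2047.

2047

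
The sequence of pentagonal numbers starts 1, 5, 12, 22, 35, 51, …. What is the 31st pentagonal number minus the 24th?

31·(3·31 − 1)/2 = 1426 and 24·(3·24 − 1)/2 = 852.
Difference: 1426 − 852 = 574.

574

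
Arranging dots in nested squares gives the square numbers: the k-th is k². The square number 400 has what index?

20

We need n² = 400, so n = √400 = 20.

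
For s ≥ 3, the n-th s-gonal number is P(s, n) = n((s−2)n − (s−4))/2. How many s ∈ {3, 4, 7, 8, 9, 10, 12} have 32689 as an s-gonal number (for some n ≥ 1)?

1

s = 3: P(3, 255) = 32640 and P(3, 256) = 32896; 32689 is not s-gonal.
s = 4: P(4, 180) = 32400 and P(4, 181) = 32761; 32689 is not s-gonal.
s = 7: P(7, 114) = 32319 and P(7, 115) = 32890; 32689 is not s-gonal.
s = 8: P(8, 104) = 32240 and P(8, 105) = 32865; 32689 is not s-gonal.
s = 9: P(9, 97) = 32689. ✓
s = 10: P(10, 90) = 32130 and P(10, 91) = 32851; 32689 is not s-gonal.
s = 12: P(12, 81) = 32481 and P(12, 82) = 33292; 32689 is not s-gonal.
Hits: s ∈ {9} → 1.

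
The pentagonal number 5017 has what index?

58

Set n(3n−1)/2 = 5017, giving 3n² − n − 10034 = 0.
The discriminant is 1 + 24·5017 = 120409, and √120409 = 347.
So n = (1 + 347) / 6 = 348/6 = 58.
Check: 58·(3·58 − 1)/2 = 5017. ✓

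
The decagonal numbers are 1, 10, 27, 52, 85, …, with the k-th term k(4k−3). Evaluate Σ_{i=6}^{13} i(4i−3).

Σ i(4i−3) = 4Σi² − 3Σi over i = 6..13.
Σi = 91 − 15 = 76 and Σi² = 819 − 55 = 764.
4·764 − 3·76 = 2828.

2828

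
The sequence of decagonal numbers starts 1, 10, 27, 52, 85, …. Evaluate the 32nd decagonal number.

4000

32·(4·32 − 3) = 32·125 = 4000.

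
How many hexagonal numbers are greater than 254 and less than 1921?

The n-th hexagonal number is n(2n−1).
Smallest index with value > 254: n = 12 (giving 276).
Largest index with value < 1921: n = 31 (giving 1891).
Indices 12 through 31: 20 terms.

20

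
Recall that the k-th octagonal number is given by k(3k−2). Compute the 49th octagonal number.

7105

The 49th octagonal number is n(3n−2) with n = 49.
49·(3·49 − 2) = 49·145 = 7105.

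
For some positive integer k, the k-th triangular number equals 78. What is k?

Set n(n+1)/2 = 78, giving n² + n − 156 = 0.
The discriminant is 1 + 8·78 = 625, and √625 = 25.
So n = (-1 + 25) / 2 = 24/2 = 12.
Check: 12·13/2 = 78. ✓

12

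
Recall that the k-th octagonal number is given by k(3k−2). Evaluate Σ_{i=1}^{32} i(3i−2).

33264

Σ i(3i−2) = 3Σi² − 2Σi over i = 1..32.
Σi = 528 and Σi² = 11440.
3·11440 − 2·528 = 33264.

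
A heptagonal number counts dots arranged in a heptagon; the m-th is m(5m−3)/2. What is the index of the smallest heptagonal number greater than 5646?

Solve n(5n−3)/2 > 5646 for integer n.
The largest n with value ≤ 5646 is 47 (since 5452 ≤ 5646 < 5688), so the first above is n = 48, value 5688.

48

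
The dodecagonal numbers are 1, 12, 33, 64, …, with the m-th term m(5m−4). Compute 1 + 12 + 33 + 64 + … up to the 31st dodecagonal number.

50096

Σ i(5i−4) = 5Σi² − 4Σi over i = 1..31.
Σi = 496 and Σi² = 10416.
5·10416 − 4·496 = 50096.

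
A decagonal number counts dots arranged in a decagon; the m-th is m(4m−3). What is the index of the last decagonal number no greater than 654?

13

Solve n(4n−3) ≤ 654 for integer n.
n = 13 gives 637 ≤ 654, while n = 14 gives 742 > 654; so the answer is index 13.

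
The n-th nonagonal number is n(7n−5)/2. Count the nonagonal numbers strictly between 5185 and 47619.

78

The n-th nonagonal number is n(7n−5)/2.
Smallest index with value > 5185: n = 39 (giving 5226).
Largest index with value < 47619: n = 116 (giving 46806).
Indices 39 through 116: 78 terms.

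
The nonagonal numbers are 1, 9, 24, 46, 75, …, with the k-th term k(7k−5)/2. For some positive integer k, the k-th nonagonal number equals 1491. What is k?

Set n(7n−5)/2 = 1491, giving 7n² − 5n − 2982 = 0.
The discriminant is 25 + 56·1491 = 83521, and √83521 = 289.
So n = (5 + 289) / 14 = 294/14 = 21.

21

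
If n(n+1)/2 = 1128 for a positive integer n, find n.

47

Set n(n+1)/2 = 1128, giving n² + n − 2256 = 0.
So n = (-1 + 95) / 2 = 94/2 = 47.
Check: 47·48/2 = 1128. ✓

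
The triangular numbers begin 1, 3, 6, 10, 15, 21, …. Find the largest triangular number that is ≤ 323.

300

Solve n(n+1)/2 ≤ 323 for integer n.
n = 24 gives 300 ≤ 323, while n = 25 gives 325 > 323; so the answer is 300.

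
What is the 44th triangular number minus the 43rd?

44

Consecutive triangular numbers differ by n: T_{44} − T_{43} = 44.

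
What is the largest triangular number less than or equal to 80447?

Solve n(n+1)/2 ≤ 80447 for integer n.
n = 400 gives 80200 ≤ 80447, while n = 401 gives 80601 > 80447; so the answer is 80200.

80200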